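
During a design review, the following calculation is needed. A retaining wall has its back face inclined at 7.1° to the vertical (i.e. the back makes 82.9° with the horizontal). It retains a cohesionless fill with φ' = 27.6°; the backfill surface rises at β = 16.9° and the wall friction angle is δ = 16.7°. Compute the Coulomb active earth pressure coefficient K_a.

K_a = sin²(α+φ) / [sin²α · sin(α−δ) · (1 + √{sin(φ+δ)sin(φ−β) / (sin(α−δ)sin(α+β))})²].
With α = 82.9°, φ = 27.6°, δ = 16.7°, β = 16.9°: K_a = 0.5119.

0.512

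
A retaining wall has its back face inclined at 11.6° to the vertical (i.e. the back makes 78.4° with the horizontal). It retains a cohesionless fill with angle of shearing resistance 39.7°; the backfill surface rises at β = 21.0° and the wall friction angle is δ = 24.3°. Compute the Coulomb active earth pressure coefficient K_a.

0.391

K_a = sin²(α+φ) / [sin²α · sin(α−δ) · (1 + √{sin(φ+δ)sin(φ−β) / (sin(α−δ)sin(α+β))})²].
With α = 78.4°, φ = 39.7°, δ = 24.3°, β = 21.0°: K_a = 0.3908.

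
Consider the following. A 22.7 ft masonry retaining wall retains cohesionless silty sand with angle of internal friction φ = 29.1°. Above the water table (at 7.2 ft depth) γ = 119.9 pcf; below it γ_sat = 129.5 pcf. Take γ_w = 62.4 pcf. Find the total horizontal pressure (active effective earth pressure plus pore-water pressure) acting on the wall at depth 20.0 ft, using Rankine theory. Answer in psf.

K_a = (1 − sin φ)/(1 + sin φ) = 0.3456.
γ' = 129.5 − 62.4 = 67.10 pcf.
Effective vertical stress at 20.0 ft: σ'_v = 119.9×7.2 + 67.10×12.8 = 1722 psf.
σ'_h = K_a σ'_v = 0.3456 × 1722 = 595.2 psf; u = γ_w × 12.8 = 798.7 psf.
Total σ_h = 595.2 + 798.7 = 1394 psf.

1390 psf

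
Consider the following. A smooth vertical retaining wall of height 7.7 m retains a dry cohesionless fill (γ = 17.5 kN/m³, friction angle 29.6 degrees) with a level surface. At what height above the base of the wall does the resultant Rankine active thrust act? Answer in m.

2.57 m

K_a = 0.3387.
The pressure distribution is triangular, so the resultant acts at H/3 above the base = 7.7/3 = 2.567 m.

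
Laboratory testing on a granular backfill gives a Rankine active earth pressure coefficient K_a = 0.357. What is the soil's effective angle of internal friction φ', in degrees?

28.3°

K_a = tan²(45° − φ/2) ⇒ 45° − φ/2 = arctan(√0.357) = 30.86°.
φ = 2(45° − 30.86°) = 28.28°.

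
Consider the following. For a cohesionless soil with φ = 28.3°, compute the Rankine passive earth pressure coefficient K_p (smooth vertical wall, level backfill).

2.80

K_p = (1 + sin φ)/(1 − sin φ) = tan²(45° + 28.3°/2) = 2.803.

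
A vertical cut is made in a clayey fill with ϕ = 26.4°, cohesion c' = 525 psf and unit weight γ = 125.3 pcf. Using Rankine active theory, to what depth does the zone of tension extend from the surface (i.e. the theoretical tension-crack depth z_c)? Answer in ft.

13.5 ft

K_a = tan²(45° − 26.4°/2) = 0.3844; √K_a = 0.6200.
The active pressure is zero where K_a γ z = 2c√K_a, so z_c = 2c/(γ√K_a) = 2×525/(125.3×0.6200) = 13.52 ft.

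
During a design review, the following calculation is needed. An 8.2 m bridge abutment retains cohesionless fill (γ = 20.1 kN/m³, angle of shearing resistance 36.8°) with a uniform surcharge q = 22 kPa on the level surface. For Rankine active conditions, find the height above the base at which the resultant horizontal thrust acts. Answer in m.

3.02 m

K_a = 0.2508.
Triangular part P₁ = ½K_aγH² = 169.5 at H/3 = 2.733 m; rectangular part P₂ = K_a q H = 45.24 at H/2 = 4.100 m.
ȳ = (P₁·2.733 + P₂·4.100)/(P₁+P₂) = 3.021 m.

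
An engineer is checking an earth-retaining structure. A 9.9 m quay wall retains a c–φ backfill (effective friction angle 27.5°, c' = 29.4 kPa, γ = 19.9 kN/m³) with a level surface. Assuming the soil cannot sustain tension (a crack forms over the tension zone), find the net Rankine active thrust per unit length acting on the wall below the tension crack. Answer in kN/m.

92.7 kN/m

K_a = 0.3682; √K_a = 0.6068.
Tension-crack depth z_c = 2c/(γ√K_a) = 2×29.4/(19.9×0.6068) = 4.869 m.
σ_a at base = K_a γ H − 2c√K_a = 0.3682×19.9×9.9 − 2×29.4×0.6068 = 36.86 kPa.
P_a = ½ × 36.86 × (H − z_c) = 0.5×36.86×5.031 = 92.72 kN/m.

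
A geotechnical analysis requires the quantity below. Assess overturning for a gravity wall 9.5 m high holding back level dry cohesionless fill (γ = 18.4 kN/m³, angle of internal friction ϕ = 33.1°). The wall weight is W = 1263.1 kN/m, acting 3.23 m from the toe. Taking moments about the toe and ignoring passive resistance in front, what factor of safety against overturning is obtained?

K_a = tan²(45° − 33.1°/2) = 0.2936.
P_a = ½K_aγH² = 0.5×0.2936×18.4×9.5² = 243.8 kN/m, acting at H/3 = 3.167 m above the base.
Overturning moment M_o = P_a × H/3 = 243.8 × 3.167 = 771.9.
Resisting moment M_r = W × 3.23 = 1263.1 × 3.23 = 4080.
FS_overturning = M_r/M_o = 4080/771.9 = 5.285.

5.29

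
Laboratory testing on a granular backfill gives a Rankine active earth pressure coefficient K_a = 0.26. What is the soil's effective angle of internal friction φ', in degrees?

K_a = tan²(45° − φ/2) ⇒ 45° − φ/2 = arctan(√0.26) = 27.02°.
φ = 2(45° − 27.02°) = 35.97°.

36.0°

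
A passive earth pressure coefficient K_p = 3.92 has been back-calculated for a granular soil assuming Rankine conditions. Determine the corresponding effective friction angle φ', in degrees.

36.4°

K_p = (1+sin φ)/(1−sin φ) ⇒ sin φ = (K_p − 1)/(K_p + 1) = 0.5935.
φ = arcsin(0.5935) = 36.41°.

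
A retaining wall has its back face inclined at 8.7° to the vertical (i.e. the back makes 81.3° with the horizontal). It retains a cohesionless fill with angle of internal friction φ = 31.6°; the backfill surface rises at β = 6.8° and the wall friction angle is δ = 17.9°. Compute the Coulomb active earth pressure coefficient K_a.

0.381

K_a = sin²(α+φ) / [sin²α · sin(α−δ) · (1 + √{sin(φ+δ)sin(φ−β) / (sin(α−δ)sin(α+β))})²].
With α = 81.3°, φ = 31.6°, δ = 17.9°, β = 6.8°: K_a = 0.3806.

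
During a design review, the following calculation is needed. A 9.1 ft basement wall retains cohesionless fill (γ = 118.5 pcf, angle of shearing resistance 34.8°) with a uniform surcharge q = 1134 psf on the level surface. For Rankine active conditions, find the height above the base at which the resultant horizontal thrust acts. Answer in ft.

4.06 ft

K_a = 0.2733.
Triangular part P₁ = ½K_aγH² = 1341 at H/3 = 3.033 ft; rectangular part P₂ = K_a q H = 2820 at H/2 = 4.550 ft.
ȳ = (P₁·3.033 + P₂·4.550)/(P₁+P₂) = 4.061 ft.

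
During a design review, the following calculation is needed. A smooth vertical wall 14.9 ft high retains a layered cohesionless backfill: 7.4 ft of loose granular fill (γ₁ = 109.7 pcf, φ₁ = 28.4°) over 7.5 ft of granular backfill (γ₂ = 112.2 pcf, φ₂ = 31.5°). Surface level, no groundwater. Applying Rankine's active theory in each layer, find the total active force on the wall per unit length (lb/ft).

3970 lb/ft

K_a1 = tan²(45°−28.4°/2) = 0.3554; K_a2 = tan²(45°−31.5°/2) = 0.3136.
Layer 1: σ at base = K_a1 γ₁ h₁ = 288.5 psf; P₁ = ½×288.5×7.4 = 1067.
Layer 2: σ_v at top = γ₁h₁ = 811.8; σ_h top = K_a2×811.8 = 254.6; σ_h base = K_a2×(811.8+112.2×7.5) = 518.5.
P₂ = ½(254.6+518.5)×7.5 = 2899. Total P_a = 1067+2899 = 3967 lb/ft.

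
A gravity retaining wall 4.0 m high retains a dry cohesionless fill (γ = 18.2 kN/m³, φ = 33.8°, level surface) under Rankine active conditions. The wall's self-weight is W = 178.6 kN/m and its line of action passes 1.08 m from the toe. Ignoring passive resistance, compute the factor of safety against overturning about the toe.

3.49

K_a = tan²(45° − 33.8°/2) = 0.2851.
P_a = ½K_aγH² = 0.5×0.2851×18.2×4.0² = 41.51 kN/m, acting at H/3 = 1.333 m above the base.
Overturning moment M_o = P_a × H/3 = 41.51 × 1.333 = 55.35.
Resisting moment M_r = W × 1.08 = 178.6 × 1.08 = 192.9.
FS_overturning = M_r/M_o = 192.9/55.35 = 3.485.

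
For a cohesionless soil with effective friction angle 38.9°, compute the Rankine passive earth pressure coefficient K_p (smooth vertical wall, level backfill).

K_p = (1 + sin φ)/(1 − sin φ) = tan²(45° + 38.9°/2) = 4.376.

4.38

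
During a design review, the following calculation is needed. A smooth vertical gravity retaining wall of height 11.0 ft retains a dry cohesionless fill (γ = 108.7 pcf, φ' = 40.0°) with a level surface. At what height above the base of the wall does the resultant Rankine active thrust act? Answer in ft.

K_a = 0.2174.
The pressure distribution is triangular, so the resultant acts at H/3 above the base = 11.0/3 = 3.667 ft.

3.67 ft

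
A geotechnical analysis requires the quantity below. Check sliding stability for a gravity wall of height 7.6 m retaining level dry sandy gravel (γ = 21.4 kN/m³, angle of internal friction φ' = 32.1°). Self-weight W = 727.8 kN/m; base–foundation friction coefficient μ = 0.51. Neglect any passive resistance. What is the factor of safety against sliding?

K_a = tan²(45° − 32.1°/2) = 0.3060.
P_a = ½K_aγH² = 0.5×0.3060×21.4×7.6² = 189.1 kN/m, acting at H/3 = 2.533 m above the base.
FS_sliding = μW / P_a = 0.51×727.8 / 189.1 = 1.963.

1.96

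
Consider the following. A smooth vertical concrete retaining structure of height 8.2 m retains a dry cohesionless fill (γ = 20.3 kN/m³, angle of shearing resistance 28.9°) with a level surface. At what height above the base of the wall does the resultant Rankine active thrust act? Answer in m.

2.73 m

K_a = 0.3484.
The pressure distribution is triangular, so the resultant acts at H/3 above the base = 8.2/3 = 2.733 m.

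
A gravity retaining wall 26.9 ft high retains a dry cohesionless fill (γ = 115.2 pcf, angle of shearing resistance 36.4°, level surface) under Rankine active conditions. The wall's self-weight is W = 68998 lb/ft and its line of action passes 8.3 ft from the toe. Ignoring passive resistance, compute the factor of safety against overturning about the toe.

6.01

K_a = tan²(45° − 36.4°/2) = 0.2552.
P_a = ½K_aγH² = 0.5×0.2552×115.2×26.9² = 10640 lb/ft, acting at H/3 = 8.967 ft above the base.
Overturning moment M_o = P_a × H/3 = 10640 × 8.967 = 95360.
Resisting moment M_r = W × 8.3 = 68998 × 8.3 = 572700.
FS_overturning = M_r/M_o = 572700/95360 = 6.005.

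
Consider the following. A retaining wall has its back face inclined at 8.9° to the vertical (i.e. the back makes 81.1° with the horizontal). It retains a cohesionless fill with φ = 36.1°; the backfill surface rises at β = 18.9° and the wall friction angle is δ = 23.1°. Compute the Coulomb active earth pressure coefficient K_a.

0.397

K_a = sin²(α+φ) / [sin²α · sin(α−δ) · (1 + √{sin(φ+δ)sin(φ−β) / (sin(α−δ)sin(α+β))})²].
With α = 81.1°, φ = 36.1°, δ = 23.1°, β = 18.9°: K_a = 0.3970.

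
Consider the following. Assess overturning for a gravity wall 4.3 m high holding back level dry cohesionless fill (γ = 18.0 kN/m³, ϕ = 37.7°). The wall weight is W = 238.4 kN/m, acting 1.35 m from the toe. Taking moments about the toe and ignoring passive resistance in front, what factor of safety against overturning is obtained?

K_a = tan²(45° − 37.7°/2) = 0.2411.
P_a = ½K_aγH² = 0.5×0.2411×18.0×4.3² = 40.11 kN/m, acting at H/3 = 1.433 m above the base.
Overturning moment M_o = P_a × H/3 = 40.11 × 1.433 = 57.50.
Resisting moment M_r = W × 1.35 = 238.4 × 1.35 = 321.8.
FS_overturning = M_r/M_o = 321.8/57.50 = 5.597.

5.60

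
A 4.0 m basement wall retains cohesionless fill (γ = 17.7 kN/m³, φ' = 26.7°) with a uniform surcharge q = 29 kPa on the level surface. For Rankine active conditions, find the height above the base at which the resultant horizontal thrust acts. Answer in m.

K_a = 0.3800.
Triangular part P₁ = ½K_aγH² = 53.80 at H/3 = 1.333 m; rectangular part P₂ = K_a q H = 44.08 at H/2 = 2.000 m.
ȳ = (P₁·1.333 + P₂·2.000)/(P₁+P₂) = 1.634 m.

1.63 m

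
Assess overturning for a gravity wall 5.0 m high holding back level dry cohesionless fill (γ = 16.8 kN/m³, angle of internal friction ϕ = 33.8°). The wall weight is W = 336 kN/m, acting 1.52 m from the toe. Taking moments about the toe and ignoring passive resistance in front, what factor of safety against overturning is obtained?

K_a = tan²(45° − 33.8°/2) = 0.2851.
P_a = ½K_aγH² = 0.5×0.2851×16.8×5.0² = 59.87 kN/m, acting at H/3 = 1.667 m above the base.
Overturning moment M_o = P_a × H/3 = 59.87 × 1.667 = 99.79.
Resisting moment M_r = W × 1.52 = 336 × 1.52 = 510.7.
FS_overturning = M_r/M_o = 510.7/99.79 = 5.118.

5.12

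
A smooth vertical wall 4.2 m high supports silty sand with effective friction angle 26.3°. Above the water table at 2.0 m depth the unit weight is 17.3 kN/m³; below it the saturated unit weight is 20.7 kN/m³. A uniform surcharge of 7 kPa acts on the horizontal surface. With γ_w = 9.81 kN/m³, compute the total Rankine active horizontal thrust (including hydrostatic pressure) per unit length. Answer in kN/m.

K_a = tan²(45° − φ/2) = 0.3859.
γ' = 20.7 − 9.81 = 10.89 kN/m³. h₂ = H − d_w = 2.2 m.
σ'_h: at surface K_a·q = 2.702; at WT K_a(q+γd_w) = 16.05; at base K_a(q+γd_w+γ'h₂) = 25.30 kPa.
P₁ = ½(2.702+16.05)×2.0 = 18.76; P₂ = ½(16.05+25.30)×2.2 = 45.49; P_w = ½γ_w h₂² = 23.74.
Total = 18.76+45.49+23.74 = 87.99 kN/m.

88.0 kN/m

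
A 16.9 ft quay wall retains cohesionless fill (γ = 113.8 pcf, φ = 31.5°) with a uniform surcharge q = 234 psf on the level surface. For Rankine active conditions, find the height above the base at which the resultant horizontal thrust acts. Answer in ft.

6.18 ft

K_a = 0.3136.
Triangular part P₁ = ½K_aγH² = 5097 at H/3 = 5.633 ft; rectangular part P₂ = K_a q H = 1240 at H/2 = 8.450 ft.
ȳ = (P₁·5.633 + P₂·8.450)/(P₁+P₂) = 6.185 ft.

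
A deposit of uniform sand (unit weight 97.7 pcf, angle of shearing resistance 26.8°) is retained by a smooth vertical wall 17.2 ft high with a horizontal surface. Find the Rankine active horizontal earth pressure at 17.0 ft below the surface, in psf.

629 psf

K_a = (1 − sin φ)/(1 + sin φ) = 0.3785.
σ_h = K_a γ z = 0.3785 × 97.7 × 17.0 = 628.6 psf.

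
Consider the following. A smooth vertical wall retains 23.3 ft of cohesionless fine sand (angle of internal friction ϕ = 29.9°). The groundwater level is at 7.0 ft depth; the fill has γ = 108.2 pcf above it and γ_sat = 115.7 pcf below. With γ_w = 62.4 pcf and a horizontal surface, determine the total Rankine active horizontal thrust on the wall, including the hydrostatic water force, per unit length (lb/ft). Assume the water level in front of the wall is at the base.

15700 lb/ft

K_a = tan²(45° − φ/2) = 0.3347.
γ' = 115.7 − 62.4 = 53.30 pcf. Depth below WT = 16.3 ft.
σ'_h at WT = K_a γ d_w = 253.5 psf; at base = 253.5 + K_a γ' × 16.3 = 544.3 psf.
P₁ (0–7.0 ft) = ½×253.5×7.0 = 887.2. P₂ (7.0–23.3 ft) = ½(253.5+544.3)×16.3 = 6502.
P_w = ½ γ_w h₂² = 0.5×62.4×16.3² = 8290. Total = 887.2+6502+8290 = 15680 lb/ft.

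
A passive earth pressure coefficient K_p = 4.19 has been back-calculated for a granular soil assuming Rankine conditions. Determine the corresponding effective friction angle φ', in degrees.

37.9°

K_p = (1+sin φ)/(1−sin φ) ⇒ sin φ = (K_p − 1)/(K_p + 1) = 0.6146.
φ = arcsin(0.6146) = 37.93°.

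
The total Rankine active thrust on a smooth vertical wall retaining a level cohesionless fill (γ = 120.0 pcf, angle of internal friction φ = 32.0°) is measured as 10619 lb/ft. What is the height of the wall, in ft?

24.0 ft

K_a = 0.3073. P_a = ½ K_a γ H² ⇒ H = √(2P_a/(K_a γ)).
H = √(2×10619/(0.3073×120.0)) = 24.00 ft.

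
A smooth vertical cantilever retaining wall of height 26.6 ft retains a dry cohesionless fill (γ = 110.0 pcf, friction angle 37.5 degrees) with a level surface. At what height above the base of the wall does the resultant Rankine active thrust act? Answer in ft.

8.87 ft

K_a = 0.2432.
The pressure distribution is triangular, so the resultant acts at H/3 above the base = 26.6/3 = 8.867 ft.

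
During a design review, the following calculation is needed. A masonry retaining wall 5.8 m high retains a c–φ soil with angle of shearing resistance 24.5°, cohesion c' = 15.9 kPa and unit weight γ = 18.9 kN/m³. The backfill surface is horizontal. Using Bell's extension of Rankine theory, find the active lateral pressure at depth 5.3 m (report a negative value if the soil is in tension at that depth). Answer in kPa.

21.0 kPa

K_a = (1 − sin φ)/(1 + sin φ) = 0.4137.
σ_a = K_a γ z − 2c√K_a = 0.4137×18.9×5.3 − 2×15.9×0.6432 = 20.99 kPa.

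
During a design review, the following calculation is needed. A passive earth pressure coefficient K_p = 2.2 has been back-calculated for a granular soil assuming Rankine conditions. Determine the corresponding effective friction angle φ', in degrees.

22.0°

K_p = (1+sin φ)/(1−sin φ) ⇒ sin φ = (K_p − 1)/(K_p + 1) = 0.3750.
φ = arcsin(0.3750) = 22.02°.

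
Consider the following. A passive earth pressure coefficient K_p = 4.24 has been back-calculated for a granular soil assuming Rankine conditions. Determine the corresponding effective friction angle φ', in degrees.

38.2°

K_p = (1+sin φ)/(1−sin φ) ⇒ sin φ = (K_p − 1)/(K_p + 1) = 0.6183.
φ = arcsin(0.6183) = 38.19°.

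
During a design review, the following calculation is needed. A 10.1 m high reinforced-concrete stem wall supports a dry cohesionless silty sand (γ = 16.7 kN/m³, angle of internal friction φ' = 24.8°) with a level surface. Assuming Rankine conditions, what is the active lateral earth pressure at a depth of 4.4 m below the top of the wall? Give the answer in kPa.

K_a = (1 − sin φ)/(1 + sin φ) = 0.4090.
σ_h = K_a γ z = 0.4090 × 16.7 × 4.4 = 30.05 kPa.

30.1 kPa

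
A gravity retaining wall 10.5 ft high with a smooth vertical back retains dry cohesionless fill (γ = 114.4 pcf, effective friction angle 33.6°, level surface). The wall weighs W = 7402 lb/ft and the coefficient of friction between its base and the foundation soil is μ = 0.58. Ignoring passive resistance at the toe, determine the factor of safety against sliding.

2.37

K_a = tan²(45° − 33.6°/2) = 0.2875.
P_a = ½K_aγH² = 0.5×0.2875×114.4×10.5² = 1813 lb/ft, acting at H/3 = 3.500 ft above the base.
FS_sliding = μW / P_a = 0.58×7402 / 1813 = 2.368.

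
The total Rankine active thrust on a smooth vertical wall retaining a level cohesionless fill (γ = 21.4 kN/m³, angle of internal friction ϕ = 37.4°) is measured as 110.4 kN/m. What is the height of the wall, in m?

6.50 m

K_a = 0.2443. P_a = ½ K_a γ H² ⇒ H = √(2P_a/(K_a γ)).
H = √(2×110.4/(0.2443×21.4)) = 6.499 m.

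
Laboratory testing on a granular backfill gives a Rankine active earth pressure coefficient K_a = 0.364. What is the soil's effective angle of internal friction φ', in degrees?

27.8°

K_a = tan²(45° − φ/2) ⇒ 45° − φ/2 = arctan(√0.364) = 31.10°.
φ = 2(45° − 31.10°) = 27.79°.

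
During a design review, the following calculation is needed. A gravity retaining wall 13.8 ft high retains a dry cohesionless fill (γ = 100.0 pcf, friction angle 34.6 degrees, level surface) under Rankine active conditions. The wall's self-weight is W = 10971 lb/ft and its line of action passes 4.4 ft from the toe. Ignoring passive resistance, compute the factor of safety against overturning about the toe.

4.00

K_a = tan²(45° − 34.6°/2) = 0.2756.
P_a = ½K_aγH² = 0.5×0.2756×100.0×13.8² = 2625 lb/ft, acting at H/3 = 4.600 ft above the base.
Overturning moment M_o = P_a × H/3 = 2625 × 4.600 = 12070.
Resisting moment M_r = W × 4.4 = 10971 × 4.4 = 48270.
FS_overturning = M_r/M_o = 48270/12070 = 3.998.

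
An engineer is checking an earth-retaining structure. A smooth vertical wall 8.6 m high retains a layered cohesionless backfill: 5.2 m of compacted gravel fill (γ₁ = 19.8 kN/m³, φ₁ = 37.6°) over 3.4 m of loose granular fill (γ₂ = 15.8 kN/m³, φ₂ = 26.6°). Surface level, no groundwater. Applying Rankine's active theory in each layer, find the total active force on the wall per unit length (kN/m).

K_a1 = tan²(45°−37.6°/2) = 0.2421; K_a2 = tan²(45°−26.6°/2) = 0.3814.
Layer 1: σ at base = K_a1 γ₁ h₁ = 24.93 kPa; P₁ = ½×24.93×5.2 = 64.82.
Layer 2: σ_v at top = γ₁h₁ = 103.0; σ_h top = K_a2×103.0 = 39.27; σ_h base = K_a2×(103.0+15.8×3.4) = 59.76.
P₂ = ½(39.27+59.76)×3.4 = 168.4. Total P_a = 64.82+168.4 = 233.2 kN/m.

233 kN/m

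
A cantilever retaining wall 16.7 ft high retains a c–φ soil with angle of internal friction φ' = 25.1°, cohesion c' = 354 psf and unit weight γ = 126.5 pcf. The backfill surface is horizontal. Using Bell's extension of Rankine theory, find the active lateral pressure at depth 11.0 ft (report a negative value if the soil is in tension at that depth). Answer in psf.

112 psf

K_a = (1 − sin φ)/(1 + sin φ) = 0.4043.
σ_a = K_a γ z − 2c√K_a = 0.4043×126.5×11.0 − 2×354×0.6358 = 112.4 psf.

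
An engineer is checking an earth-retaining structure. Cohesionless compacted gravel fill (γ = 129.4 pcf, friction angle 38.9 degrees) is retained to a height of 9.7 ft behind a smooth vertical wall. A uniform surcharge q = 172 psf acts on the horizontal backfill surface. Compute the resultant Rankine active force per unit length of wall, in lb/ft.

1770 lb/ft

K_a = tan²(45° − φ/2) = 0.2285.
Soil triangle: ½ K_a γ H² = 0.5×0.2285×129.4×9.7² = 1391 lb/ft.
Surcharge rectangle: K_a q H = 0.2285×172×9.7 = 381.3 lb/ft.
Total = 1391 + 381.3 = 1772 lb/ft.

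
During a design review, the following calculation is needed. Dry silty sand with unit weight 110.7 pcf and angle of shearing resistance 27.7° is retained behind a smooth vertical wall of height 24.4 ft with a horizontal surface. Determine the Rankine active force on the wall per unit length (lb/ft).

12000 lb/ft

K_a = tan²(45° − φ/2) = 0.3653.
P_a = ½ K_a γ H² = 0.5 × 0.3653 × 110.7 × 24.4² = 12040 lb/ft.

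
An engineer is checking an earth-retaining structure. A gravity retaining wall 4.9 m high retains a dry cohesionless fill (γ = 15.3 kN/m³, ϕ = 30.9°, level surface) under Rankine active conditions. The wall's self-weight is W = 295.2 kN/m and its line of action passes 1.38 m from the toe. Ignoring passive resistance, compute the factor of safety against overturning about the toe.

K_a = tan²(45° − 30.9°/2) = 0.3214.
P_a = ½K_aγH² = 0.5×0.3214×15.3×4.9² = 59.03 kN/m, acting at H/3 = 1.633 m above the base.
Overturning moment M_o = P_a × H/3 = 59.03 × 1.633 = 96.42.
Resisting moment M_r = W × 1.38 = 295.2 × 1.38 = 407.4.
FS_overturning = M_r/M_o = 407.4/96.42 = 4.225.

4.22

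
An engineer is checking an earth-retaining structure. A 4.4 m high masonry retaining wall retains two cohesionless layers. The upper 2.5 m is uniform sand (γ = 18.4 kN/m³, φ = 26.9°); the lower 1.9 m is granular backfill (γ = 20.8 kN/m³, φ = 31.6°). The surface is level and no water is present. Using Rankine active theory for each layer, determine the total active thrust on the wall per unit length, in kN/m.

60.7 kN/m

K_a1 = tan²(45°−26.9°/2) = 0.3770; K_a2 = tan²(45°−31.6°/2) = 0.3123.
Layer 1: σ at base = K_a1 γ₁ h₁ = 17.34 kPa; P₁ = ½×17.34×2.5 = 21.68.
Layer 2: σ_v at top = γ₁h₁ = 46.00; σ_h top = K_a2×46.00 = 14.37; σ_h base = K_a2×(46.00+20.8×1.9) = 26.71.
P₂ = ½(14.37+26.71)×1.9 = 39.03. Total P_a = 21.68+39.03 = 60.70 kN/m.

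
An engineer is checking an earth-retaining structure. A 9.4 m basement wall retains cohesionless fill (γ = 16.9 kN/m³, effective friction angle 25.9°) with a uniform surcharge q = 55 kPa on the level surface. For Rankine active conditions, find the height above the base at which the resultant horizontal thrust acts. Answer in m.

3.77 m

K_a = 0.3920.
Triangular part P₁ = ½K_aγH² = 292.7 at H/3 = 3.133 m; rectangular part P₂ = K_a q H = 202.7 at H/2 = 4.700 m.
ȳ = (P₁·3.133 + P₂·4.700)/(P₁+P₂) = 3.774 m.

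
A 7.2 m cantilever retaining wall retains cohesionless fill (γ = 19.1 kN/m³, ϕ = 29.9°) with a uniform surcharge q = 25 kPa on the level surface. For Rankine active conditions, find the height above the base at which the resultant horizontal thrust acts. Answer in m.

2.72 m

K_a = 0.3347.
Triangular part P₁ = ½K_aγH² = 165.7 at H/3 = 2.400 m; rectangular part P₂ = K_a q H = 60.24 at H/2 = 3.600 m.
ȳ = (P₁·2.400 + P₂·3.600)/(P₁+P₂) = 2.720 m.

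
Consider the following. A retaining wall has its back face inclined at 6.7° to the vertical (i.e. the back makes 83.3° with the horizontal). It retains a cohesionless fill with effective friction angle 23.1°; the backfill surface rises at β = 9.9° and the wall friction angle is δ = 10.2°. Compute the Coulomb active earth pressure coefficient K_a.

K_a = sin²(α+φ) / [sin²α · sin(α−δ) · (1 + √{sin(φ+δ)sin(φ−β) / (sin(α−δ)sin(α+β))})²].
With α = 83.3°, φ = 23.1°, δ = 10.2°, β = 9.9°: K_a = 0.5254.

0.525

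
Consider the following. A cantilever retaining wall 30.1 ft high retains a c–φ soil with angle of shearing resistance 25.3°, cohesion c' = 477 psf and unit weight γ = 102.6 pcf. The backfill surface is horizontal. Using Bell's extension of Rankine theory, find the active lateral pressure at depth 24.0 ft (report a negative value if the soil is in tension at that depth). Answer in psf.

K_a = (1 − sin φ)/(1 + sin φ) = 0.4012.
σ_a = K_a γ z − 2c√K_a = 0.4012×102.6×24.0 − 2×477×0.6334 = 383.6 psf.

384 psf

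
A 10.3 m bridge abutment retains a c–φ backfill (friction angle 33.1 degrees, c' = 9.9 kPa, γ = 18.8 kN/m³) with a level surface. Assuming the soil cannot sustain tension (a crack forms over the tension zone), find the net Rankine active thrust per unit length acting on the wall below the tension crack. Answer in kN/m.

K_a = 0.2936; √K_a = 0.5418.
Tension-crack depth z_c = 2c/(γ√K_a) = 2×9.9/(18.8×0.5418) = 1.944 m.
σ_a at base = K_a γ H − 2c√K_a = 0.2936×18.8×10.3 − 2×9.9×0.5418 = 46.12 kPa.
P_a = ½ × 46.12 × (H − z_c) = 0.5×46.12×8.356 = 192.7 kN/m.

193 kN/m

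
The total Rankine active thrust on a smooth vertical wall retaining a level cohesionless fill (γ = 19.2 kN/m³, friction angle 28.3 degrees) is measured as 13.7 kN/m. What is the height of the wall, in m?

2.00 m

K_a = 0.3568. P_a = ½ K_a γ H² ⇒ H = √(2P_a/(K_a γ)).
H = √(2×13.7/(0.3568×19.2)) = 2.000 m.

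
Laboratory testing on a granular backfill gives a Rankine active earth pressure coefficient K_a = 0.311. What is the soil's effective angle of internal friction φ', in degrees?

K_a = tan²(45° − φ/2) ⇒ 45° − φ/2 = arctan(√0.311) = 29.15°.
φ = 2(45° − 29.15°) = 31.71°.

31.7°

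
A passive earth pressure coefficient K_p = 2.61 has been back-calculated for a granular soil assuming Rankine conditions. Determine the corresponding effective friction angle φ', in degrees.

26.5°

K_p = (1+sin φ)/(1−sin φ) ⇒ sin φ = (K_p − 1)/(K_p + 1) = 0.4460.
φ = arcsin(0.4460) = 26.49°.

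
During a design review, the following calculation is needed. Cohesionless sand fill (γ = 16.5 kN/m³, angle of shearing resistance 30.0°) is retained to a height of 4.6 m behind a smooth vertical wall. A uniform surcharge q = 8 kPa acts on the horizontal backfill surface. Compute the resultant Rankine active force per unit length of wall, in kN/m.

K_a = tan²(45° − φ/2) = 0.3333.
Soil triangle: ½ K_a γ H² = 0.5×0.3333×16.5×4.6² = 58.19 kN/m.
Surcharge rectangle: K_a q H = 0.3333×8×4.6 = 12.27 kN/m.
Total = 58.19 + 12.27 = 70.46 kN/m.

70.5 kN/m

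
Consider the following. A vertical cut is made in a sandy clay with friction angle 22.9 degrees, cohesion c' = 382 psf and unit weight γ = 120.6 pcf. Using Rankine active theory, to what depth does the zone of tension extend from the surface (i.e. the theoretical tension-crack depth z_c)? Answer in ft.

9.55 ft

K_a = tan²(45° − 22.9°/2) = 0.4398; √K_a = 0.6631.
The active pressure is zero where K_a γ z = 2c√K_a, so z_c = 2c/(γ√K_a) = 2×382/(120.6×0.6631) = 9.553 ft.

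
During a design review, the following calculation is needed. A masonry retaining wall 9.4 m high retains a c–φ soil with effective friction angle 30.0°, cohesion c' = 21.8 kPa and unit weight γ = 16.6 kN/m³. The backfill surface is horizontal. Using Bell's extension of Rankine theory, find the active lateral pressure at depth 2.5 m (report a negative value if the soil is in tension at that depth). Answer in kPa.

-11.3 kPa

K_a = (1 − sin φ)/(1 + sin φ) = 0.3333.
σ_a = K_a γ z − 2c√K_a = 0.3333×16.6×2.5 − 2×21.8×0.5774 = -11.34 kPa.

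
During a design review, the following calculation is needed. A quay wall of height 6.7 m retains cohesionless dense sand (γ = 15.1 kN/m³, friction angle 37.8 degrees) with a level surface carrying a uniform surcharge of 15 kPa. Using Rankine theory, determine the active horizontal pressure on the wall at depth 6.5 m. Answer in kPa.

27.2 kPa

K_a = (1 − sin φ)/(1 + sin φ) = 0.2400.
σ_v = γz + q = 15.1 × 6.5 + 15 = 113.1 kPa.
σ_h = K_a σ_v = 0.2400 × 113.1 = 27.16 kPa.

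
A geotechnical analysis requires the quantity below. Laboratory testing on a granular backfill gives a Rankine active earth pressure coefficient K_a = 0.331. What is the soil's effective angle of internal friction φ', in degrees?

K_a = tan²(45° − φ/2) ⇒ 45° − φ/2 = arctan(√0.331) = 29.91°.
φ = 2(45° − 29.91°) = 30.17°.

30.2°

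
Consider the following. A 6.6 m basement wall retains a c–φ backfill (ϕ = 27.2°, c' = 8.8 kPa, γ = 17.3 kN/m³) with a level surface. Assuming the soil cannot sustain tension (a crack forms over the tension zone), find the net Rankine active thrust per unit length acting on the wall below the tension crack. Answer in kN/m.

K_a = 0.3726; √K_a = 0.6104.
Tension-crack depth z_c = 2c/(γ√K_a) = 2×8.8/(17.3×0.6104) = 1.667 m.
σ_a at base = K_a γ H − 2c√K_a = 0.3726×17.3×6.6 − 2×8.8×0.6104 = 31.80 kPa.
P_a = ½ × 31.80 × (H − z_c) = 0.5×31.80×4.933 = 78.44 kN/m.

78.4 kN/m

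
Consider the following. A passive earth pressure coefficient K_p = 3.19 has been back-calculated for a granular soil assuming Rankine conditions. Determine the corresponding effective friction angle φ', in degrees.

31.5°

K_p = (1+sin φ)/(1−sin φ) ⇒ sin φ = (K_p − 1)/(K_p + 1) = 0.5227.
φ = arcsin(0.5227) = 31.51°.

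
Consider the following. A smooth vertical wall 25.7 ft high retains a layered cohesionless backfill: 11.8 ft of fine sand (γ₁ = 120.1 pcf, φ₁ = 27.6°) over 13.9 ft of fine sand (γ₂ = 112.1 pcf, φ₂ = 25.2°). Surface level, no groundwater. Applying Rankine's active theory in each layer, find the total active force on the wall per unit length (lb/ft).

K_a1 = tan²(45°−27.6°/2) = 0.3668; K_a2 = tan²(45°−25.2°/2) = 0.4027.
Layer 1: σ at base = K_a1 γ₁ h₁ = 519.8 psf; P₁ = ½×519.8×11.8 = 3067.
Layer 2: σ_v at top = γ₁h₁ = 1417; σ_h top = K_a2×1417 = 570.8; σ_h base = K_a2×(1417+112.1×13.9) = 1198.
P₂ = ½(570.8+1198)×13.9 = 12290. Total P_a = 3067+12290 = 15360 lb/ft.

15400 lb/ft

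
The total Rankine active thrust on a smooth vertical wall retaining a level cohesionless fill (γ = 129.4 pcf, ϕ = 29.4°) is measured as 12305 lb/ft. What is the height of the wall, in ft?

K_a = 0.3415. P_a = ½ K_a γ H² ⇒ H = √(2P_a/(K_a γ)).
H = √(2×12305/(0.3415×129.4)) = 23.60 ft.

23.6 ft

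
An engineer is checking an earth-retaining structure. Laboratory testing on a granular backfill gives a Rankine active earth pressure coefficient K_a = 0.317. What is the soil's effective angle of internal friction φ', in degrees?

31.2°

K_a = tan²(45° − φ/2) ⇒ 45° − φ/2 = arctan(√0.317) = 29.38°.
φ = 2(45° − 29.38°) = 31.24°.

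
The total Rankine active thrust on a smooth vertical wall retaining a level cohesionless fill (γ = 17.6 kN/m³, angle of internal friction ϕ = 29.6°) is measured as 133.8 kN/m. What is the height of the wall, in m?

K_a = 0.3387. P_a = ½ K_a γ H² ⇒ H = √(2P_a/(K_a γ)).
H = √(2×133.8/(0.3387×17.6)) = 6.700 m.

6.70 m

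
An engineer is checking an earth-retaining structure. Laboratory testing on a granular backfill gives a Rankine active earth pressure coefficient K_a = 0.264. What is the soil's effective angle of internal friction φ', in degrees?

K_a = tan²(45° − φ/2) ⇒ 45° − φ/2 = arctan(√0.264) = 27.19°.
φ = 2(45° − 27.19°) = 35.61°.

35.6°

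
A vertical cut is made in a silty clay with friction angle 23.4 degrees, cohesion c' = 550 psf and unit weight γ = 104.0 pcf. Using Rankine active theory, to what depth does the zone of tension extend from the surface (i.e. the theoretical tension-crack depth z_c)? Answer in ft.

K_a = tan²(45° − 23.4°/2) = 0.4315; √K_a = 0.6569.
The active pressure is zero where K_a γ z = 2c√K_a, so z_c = 2c/(γ√K_a) = 2×550/(104.0×0.6569) = 16.10 ft.

16.1 ft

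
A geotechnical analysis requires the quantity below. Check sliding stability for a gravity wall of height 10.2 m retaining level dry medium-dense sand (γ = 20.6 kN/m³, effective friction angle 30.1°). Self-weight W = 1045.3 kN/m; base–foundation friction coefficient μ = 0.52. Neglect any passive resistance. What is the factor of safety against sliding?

1.53

K_a = tan²(45° − 30.1°/2) = 0.3320.
P_a = ½K_aγH² = 0.5×0.3320×20.6×10.2² = 355.8 kN/m, acting at H/3 = 3.400 m above the base.
FS_sliding = μW / P_a = 0.52×1045.3 / 355.8 = 1.528.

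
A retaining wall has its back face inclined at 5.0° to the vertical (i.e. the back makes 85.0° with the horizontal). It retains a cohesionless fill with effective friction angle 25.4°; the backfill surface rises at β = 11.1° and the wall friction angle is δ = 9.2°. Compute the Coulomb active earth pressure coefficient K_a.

K_a = sin²(α+φ) / [sin²α · sin(α−δ) · (1 + √{sin(φ+δ)sin(φ−β) / (sin(α−δ)sin(α+β))})²].
With α = 85.0°, φ = 25.4°, δ = 9.2°, β = 11.1°: K_a = 0.4785.

0.478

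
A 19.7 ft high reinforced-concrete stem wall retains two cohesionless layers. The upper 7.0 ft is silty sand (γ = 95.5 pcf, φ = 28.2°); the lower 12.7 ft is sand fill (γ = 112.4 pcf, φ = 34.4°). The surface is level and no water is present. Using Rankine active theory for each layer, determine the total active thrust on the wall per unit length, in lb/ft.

K_a1 = tan²(45°−28.2°/2) = 0.3582; K_a2 = tan²(45°−34.4°/2) = 0.2780.
Layer 1: σ at base = K_a1 γ₁ h₁ = 239.4 psf; P₁ = ½×239.4×7.0 = 838.1.
Layer 2: σ_v at top = γ₁h₁ = 668.5; σ_h top = K_a2×668.5 = 185.8; σ_h base = K_a2×(668.5+112.4×12.7) = 582.6.
P₂ = ½(185.8+582.6)×12.7 = 4880. Total P_a = 838.1+4880 = 5718 lb/ft.

5720 lb/ft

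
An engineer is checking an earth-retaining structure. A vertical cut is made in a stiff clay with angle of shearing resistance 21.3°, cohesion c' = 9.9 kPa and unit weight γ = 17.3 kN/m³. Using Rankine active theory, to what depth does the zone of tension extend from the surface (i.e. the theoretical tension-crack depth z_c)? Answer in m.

K_a = tan²(45° − 21.3°/2) = 0.4671; √K_a = 0.6834.
The active pressure is zero where K_a γ z = 2c√K_a, so z_c = 2c/(γ√K_a) = 2×9.9/(17.3×0.6834) = 1.675 m.

1.67 m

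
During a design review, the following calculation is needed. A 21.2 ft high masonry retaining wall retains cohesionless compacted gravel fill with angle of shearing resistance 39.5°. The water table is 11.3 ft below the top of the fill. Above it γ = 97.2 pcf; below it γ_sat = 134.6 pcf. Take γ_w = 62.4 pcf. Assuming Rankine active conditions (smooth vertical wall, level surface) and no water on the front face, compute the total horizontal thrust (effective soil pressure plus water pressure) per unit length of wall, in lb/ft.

7640 lb/ft

K_a = tan²(45° − φ/2) = 0.2224.
γ' = 134.6 − 62.4 = 72.20 pcf. Depth below WT = 9.9 ft.
σ'_h at WT = K_a γ d_w = 244.3 psf; at base = 244.3 + K_a γ' × 9.9 = 403.3 psf.
P₁ (0–11.3 ft) = ½×244.3×11.3 = 1380. P₂ (11.3–21.2 ft) = ½(244.3+403.3)×9.9 = 3206.
P_w = ½ γ_w h₂² = 0.5×62.4×9.9² = 3058. Total = 1380+3206+3058 = 7644 lb/ft.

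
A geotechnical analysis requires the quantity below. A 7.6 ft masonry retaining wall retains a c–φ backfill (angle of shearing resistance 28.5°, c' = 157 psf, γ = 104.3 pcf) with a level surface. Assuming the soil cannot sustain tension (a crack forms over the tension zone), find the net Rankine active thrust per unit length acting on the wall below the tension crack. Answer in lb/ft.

K_a = 0.3540; √K_a = 0.5949.
Tension-crack depth z_c = 2c/(γ√K_a) = 2×157/(104.3×0.5949) = 5.060 ft.
σ_a at base = K_a γ H − 2c√K_a = 0.3540×104.3×7.6 − 2×157×0.5949 = 93.76 psf.
P_a = ½ × 93.76 × (H − z_c) = 0.5×93.76×2.540 = 119.1 lb/ft.

119 lb/ft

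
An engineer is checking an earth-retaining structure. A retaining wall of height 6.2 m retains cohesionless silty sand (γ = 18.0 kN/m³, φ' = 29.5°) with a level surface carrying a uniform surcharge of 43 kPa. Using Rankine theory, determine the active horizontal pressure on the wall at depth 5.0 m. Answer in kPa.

K_a = (1 − sin φ)/(1 + sin φ) = 0.3401.
σ_v = γz + q = 18.0 × 5.0 + 43 = 133.0 kPa.
σ_h = K_a σ_v = 0.3401 × 133.0 = 45.23 kPa.

45.2 kPa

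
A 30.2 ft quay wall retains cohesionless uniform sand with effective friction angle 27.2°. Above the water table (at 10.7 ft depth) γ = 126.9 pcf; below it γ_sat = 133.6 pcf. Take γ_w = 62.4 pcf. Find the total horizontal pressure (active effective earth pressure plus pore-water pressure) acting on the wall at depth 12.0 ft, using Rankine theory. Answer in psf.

K_a = (1 − sin φ)/(1 + sin φ) = 0.3726.
γ' = 133.6 − 62.4 = 71.20 pcf.
Effective vertical stress at 12.0 ft: σ'_v = 126.9×10.7 + 71.20×1.30 = 1450 psf.
σ'_h = K_a σ'_v = 0.3726 × 1450 = 540.4 psf; u = γ_w × 1.30 = 81.12 psf.
Total σ_h = 540.4 + 81.12 = 621.5 psf.

622 psf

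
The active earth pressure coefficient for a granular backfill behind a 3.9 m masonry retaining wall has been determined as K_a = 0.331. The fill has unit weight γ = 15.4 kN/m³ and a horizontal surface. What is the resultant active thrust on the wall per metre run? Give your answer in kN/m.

38.8 kN/m

P = ½ K_a γ H² = 0.5 × 0.331 × 15.4 × 3.9² = 38.77 kN/m.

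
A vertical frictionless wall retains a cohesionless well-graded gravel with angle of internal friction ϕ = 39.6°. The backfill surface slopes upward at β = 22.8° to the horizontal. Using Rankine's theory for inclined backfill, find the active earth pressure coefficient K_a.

0.268

K_a = cos β · (cos β − √(cos²β − cos²φ)) / (cos β + √(cos²β − cos²φ)).
cos β = 0.9219, cos φ = 0.7705, √(cos²β − cos²φ) = 0.5061.
K_a = 0.9219 × (0.9219 − 0.5061)/(0.9219 + 0.5061) = 0.2684.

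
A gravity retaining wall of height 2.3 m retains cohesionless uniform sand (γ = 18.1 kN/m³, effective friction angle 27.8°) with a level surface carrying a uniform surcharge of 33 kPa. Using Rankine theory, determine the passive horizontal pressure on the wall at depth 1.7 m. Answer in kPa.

175 kPa

K_p = (1 + sin φ)/(1 − sin φ) = 2.748.
σ_v = γz + q = 18.1 × 1.7 + 33 = 63.77 kPa.
σ_h = K_p σ_v = 2.748 × 63.77 = 175.2 kPa.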